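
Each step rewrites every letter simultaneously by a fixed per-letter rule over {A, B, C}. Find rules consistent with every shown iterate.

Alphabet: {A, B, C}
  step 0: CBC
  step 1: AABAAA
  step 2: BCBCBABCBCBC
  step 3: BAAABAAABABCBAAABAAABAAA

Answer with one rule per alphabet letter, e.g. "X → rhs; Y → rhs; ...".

A->BC, B->BA, C->AA

  step 2 ⇒ step 3: BCBCBABCBCBC ⇒ BA·AA·BA·AA·BA·BC·BA·AA·BA·AA·BA·AA
    A ↦ BC
    B ↦ BA
    C ↦ AA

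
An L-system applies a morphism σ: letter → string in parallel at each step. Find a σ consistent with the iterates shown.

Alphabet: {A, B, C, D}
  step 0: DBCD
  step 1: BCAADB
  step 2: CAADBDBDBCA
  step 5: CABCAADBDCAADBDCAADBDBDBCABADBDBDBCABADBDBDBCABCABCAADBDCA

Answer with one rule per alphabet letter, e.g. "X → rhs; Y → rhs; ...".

A->BD, B->CA, C->AD, D->B

  step 1 ⇒ step 2: BCAADB ⇒ CA·AD·BD·BD·B·CA
    A ↦ BD
    B ↦ CA
    C ↦ AD
    D ↦ B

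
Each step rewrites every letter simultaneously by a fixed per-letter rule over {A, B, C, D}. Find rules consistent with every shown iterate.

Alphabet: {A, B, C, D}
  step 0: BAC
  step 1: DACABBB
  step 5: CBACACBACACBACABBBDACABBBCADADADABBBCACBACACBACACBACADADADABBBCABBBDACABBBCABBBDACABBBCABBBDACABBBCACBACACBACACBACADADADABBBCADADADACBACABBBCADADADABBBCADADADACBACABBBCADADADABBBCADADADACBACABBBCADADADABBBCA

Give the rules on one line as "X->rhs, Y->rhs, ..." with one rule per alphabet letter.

A->CA, B->DA, C->BBB, D->CBA

  step 0 ⇒ step 1: BAC ⇒ DA·CA·BBB
    A ↦ CA
    B ↦ DA
    C ↦ BBB
    D ↦ CBA  (constrained at step 1)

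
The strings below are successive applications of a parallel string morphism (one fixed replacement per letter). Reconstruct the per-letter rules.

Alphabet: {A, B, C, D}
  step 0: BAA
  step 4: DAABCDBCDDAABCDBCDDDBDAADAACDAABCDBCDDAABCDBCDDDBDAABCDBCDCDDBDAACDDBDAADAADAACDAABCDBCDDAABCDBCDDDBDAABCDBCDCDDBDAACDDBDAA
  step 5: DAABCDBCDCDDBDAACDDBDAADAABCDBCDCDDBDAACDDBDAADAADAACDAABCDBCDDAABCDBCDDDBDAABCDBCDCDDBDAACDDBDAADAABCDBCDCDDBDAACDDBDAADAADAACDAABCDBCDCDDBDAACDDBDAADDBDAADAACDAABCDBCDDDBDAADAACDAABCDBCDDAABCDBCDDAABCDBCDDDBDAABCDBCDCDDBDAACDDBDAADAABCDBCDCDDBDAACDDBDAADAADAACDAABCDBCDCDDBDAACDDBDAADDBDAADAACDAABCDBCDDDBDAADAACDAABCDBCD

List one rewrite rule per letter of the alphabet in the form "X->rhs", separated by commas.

A->BCD, B->C, C->DDB, D->DAA

  step 4 ⇒ step 5: DAABCDBCDDAABCDBCDDDBDAADAACDAABCDBCDDAABCDBCDDDBDAABCDBCDCDDBDAACDDBDAADAADAACDAABCDBCDDAABCDBCDDDBDAABCDBCDCDDBDAACDDBDAA ⇒ DAA·BCD·BCD·C·DDB·DAA·C·DDB·DAA·DAA·BCD·BCD·C·DDB·DAA·C·DDB·DAA·DAA·DAA·C·DAA·BCD·BCD·DAA·BCD·BCD·DDB·DAA·BCD·BCD·C·DDB·DAA·C·DDB·DAA·DAA·BCD·BCD·C·DDB·DAA·C·DDB·DAA·DAA·DAA·C·DAA·BCD·BCD·C·DDB·DAA·C·DDB·DAA·DDB·DAA·DAA·C·DAA·BCD·BCD·DDB·DAA·DAA·C·DAA·BCD·BCD·DAA·BCD·BCD·DAA·BCD·BCD·DDB·DAA·BCD·BCD·C·DDB·DAA·C·DDB·DAA·DAA·BCD·BCD·C·DDB·DAA·C·DDB·DAA·DAA·DAA·C·DAA·BCD·BCD·C·DDB·DAA·C·DDB·DAA·DDB·DAA·DAA·C·DAA·BCD·BCD·DDB·DAA·DAA·C·DAA·BCD·BCD
    A ↦ BCD
    B ↦ C
    C ↦ DDB
    D ↦ DAA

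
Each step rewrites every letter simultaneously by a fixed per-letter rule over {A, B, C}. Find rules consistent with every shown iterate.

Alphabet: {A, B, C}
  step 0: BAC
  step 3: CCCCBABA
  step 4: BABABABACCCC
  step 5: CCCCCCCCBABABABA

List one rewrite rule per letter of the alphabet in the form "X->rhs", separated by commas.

  step 4 ⇒ step 5: BABABABACCCC ⇒ C·C·C·C·C·C·C·C·BA·BA·BA·BA
    A ↦ C
    B ↦ C
    C ↦ BA

A->C, B->C, C->BA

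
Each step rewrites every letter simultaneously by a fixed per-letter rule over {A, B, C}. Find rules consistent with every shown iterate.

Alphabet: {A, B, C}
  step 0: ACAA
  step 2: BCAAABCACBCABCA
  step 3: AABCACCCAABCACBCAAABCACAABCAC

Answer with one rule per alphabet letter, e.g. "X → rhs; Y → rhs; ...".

A->C, B->AA, C->BCA

  step 2 ⇒ step 3: BCAAABCACBCABCA ⇒ AA·BCA·C·C·C·AA·BCA·C·BCA·AA·BCA·C·AA·BCA·C
    A ↦ C
    B ↦ AA
    C ↦ BCA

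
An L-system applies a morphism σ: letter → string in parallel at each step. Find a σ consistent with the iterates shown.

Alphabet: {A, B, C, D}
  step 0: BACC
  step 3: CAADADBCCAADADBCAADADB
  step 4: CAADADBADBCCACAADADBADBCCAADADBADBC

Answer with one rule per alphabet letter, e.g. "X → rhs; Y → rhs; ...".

  step 3 ⇒ step 4: CAADADBCCAADADBCAADADB ⇒ CA·AD·AD·B·AD·B·C·CA·CA·AD·AD·B·AD·B·C·CA·AD·AD·B·AD·B·C
    A ↦ AD
    B ↦ C
    C ↦ CA
    D ↦ B

A->AD, B->C, C->CA, D->B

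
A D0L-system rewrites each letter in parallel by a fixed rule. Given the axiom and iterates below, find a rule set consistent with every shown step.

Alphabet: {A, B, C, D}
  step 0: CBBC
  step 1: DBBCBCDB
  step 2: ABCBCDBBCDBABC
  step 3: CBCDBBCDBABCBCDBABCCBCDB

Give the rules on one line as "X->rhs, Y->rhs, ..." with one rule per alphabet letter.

A->C, B->BC, C->DB, D->A

  step 2 ⇒ step 3: ABCBCDBBCDBABC ⇒ C·BC·DB·BC·DB·A·BC·BC·DB·A·BC·C·BC·DB
    A ↦ C
    B ↦ BC
    C ↦ DB
    D ↦ A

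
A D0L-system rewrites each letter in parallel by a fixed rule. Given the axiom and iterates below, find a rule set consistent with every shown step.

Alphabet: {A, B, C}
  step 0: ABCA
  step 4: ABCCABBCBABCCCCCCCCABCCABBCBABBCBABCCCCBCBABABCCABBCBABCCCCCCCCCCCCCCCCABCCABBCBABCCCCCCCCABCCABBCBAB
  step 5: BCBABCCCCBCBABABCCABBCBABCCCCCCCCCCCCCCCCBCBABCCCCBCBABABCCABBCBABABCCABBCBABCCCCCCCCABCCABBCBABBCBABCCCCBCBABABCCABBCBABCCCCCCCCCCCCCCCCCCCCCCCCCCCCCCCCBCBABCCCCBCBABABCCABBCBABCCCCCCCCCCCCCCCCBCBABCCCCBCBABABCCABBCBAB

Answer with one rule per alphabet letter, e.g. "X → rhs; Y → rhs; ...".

  step 4 ⇒ step 5: ABCCABBCBABCCCCCCCCABCCABBCBABBCBABCCCCBCBABABCCABBCBABCCCCCCCCCCCCCCCCABCCABBCBABCCCCCCCCABCCABBCBAB ⇒ BCB·AB·CC·CC·BCB·AB·AB·CC·AB·BCB·AB·CC·CC·CC·CC·CC·CC·CC·CC·BCB·AB·CC·CC·BCB·AB·AB·CC·AB·BCB·AB·AB·CC·AB·BCB·AB·CC·CC·CC·CC·AB·CC·AB·BCB·AB·BCB·AB·CC·CC·BCB·AB·AB·CC·AB·BCB·AB·CC·CC·CC·CC·CC·CC·CC·CC·CC·CC·CC·CC·CC·CC·CC·CC·BCB·AB·CC·CC·BCB·AB·AB·CC·AB·BCB·AB·CC·CC·CC·CC·CC·CC·CC·CC·BCB·AB·CC·CC·BCB·AB·AB·CC·AB·BCB·AB
    A ↦ BCB
    B ↦ AB
    C ↦ CC

A->BCB, B->AB, C->CC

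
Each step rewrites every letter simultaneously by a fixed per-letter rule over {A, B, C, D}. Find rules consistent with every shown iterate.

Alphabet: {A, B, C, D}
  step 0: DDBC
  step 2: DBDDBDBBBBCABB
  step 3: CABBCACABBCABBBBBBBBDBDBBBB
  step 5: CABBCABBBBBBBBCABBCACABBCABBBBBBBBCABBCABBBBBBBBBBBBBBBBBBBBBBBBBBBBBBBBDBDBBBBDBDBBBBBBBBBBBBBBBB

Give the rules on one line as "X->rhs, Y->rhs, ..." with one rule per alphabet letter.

A->D, B->BB, C->DB, D->CA

  step 2 ⇒ step 3: DBDDBDBBBBCABB ⇒ CA·BB·CA·CA·BB·CA·BB·BB·BB·BB·DB·D·BB·BB
    A ↦ D
    B ↦ BB
    C ↦ DB
    D ↦ CA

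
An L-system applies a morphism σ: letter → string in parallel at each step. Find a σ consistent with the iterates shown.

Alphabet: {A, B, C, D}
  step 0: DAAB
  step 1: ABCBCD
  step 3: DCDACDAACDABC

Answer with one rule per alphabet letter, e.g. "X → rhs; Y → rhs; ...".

A->BC, B->D, C->CD, D->A

  step 0 ⇒ step 1: DAAB ⇒ A·BC·BC·D
    A ↦ BC
    B ↦ D
    D ↦ A
    C ↦ CD  (constrained at step 1)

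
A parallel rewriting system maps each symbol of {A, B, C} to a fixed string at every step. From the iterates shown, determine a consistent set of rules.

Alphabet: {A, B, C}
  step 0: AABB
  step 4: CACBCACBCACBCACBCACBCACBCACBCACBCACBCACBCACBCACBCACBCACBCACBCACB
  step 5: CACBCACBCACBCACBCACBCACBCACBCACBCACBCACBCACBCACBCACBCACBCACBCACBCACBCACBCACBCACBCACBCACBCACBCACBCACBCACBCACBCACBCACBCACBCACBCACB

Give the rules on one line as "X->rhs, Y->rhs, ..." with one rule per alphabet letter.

  step 4 ⇒ step 5: CACBCACBCACBCACBCACBCACBCACBCACBCACBCACBCACBCACBCACBCACBCACBCACB ⇒ CA·CB·CA·CB·CA·CB·CA·CB·CA·CB·CA·CB·CA·CB·CA·CB·CA·CB·CA·CB·CA·CB·CA·CB·CA·CB·CA·CB·CA·CB·CA·CB·CA·CB·CA·CB·CA·CB·CA·CB·CA·CB·CA·CB·CA·CB·CA·CB·CA·CB·CA·CB·CA·CB·CA·CB·CA·CB·CA·CB·CA·CB·CA·CB
    A ↦ CB
    B ↦ CB
    C ↦ CA

A->CB, B->CB, C->CA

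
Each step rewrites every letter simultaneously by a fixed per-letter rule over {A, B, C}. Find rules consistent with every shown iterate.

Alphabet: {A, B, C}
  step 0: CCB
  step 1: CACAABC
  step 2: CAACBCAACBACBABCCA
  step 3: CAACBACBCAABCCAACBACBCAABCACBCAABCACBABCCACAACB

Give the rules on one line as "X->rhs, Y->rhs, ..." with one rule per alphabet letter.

  step 2 ⇒ step 3: CAACBCAACBACBABCCA ⇒ CA·ACB·ACB·CA·ABC·CA·ACB·ACB·CA·ABC·ACB·CA·ABC·ACB·ABC·CA·CA·ACB
    A ↦ ACB
    B ↦ ABC
    C ↦ CA

A->ACB, B->ABC, C->CA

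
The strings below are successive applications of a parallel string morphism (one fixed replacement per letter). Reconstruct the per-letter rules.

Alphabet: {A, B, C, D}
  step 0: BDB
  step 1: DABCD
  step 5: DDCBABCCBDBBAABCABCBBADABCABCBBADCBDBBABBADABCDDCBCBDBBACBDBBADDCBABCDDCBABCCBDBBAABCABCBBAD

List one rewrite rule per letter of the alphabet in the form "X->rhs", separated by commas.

A->CB, B->D, C->BBA, D->ABC

  step 0 ⇒ step 1: BDB ⇒ D·ABC·D
    B ↦ D
    D ↦ ABC
    A ↦ CB  (constrained at step 1)
    C ↦ BBA  (constrained at step 1)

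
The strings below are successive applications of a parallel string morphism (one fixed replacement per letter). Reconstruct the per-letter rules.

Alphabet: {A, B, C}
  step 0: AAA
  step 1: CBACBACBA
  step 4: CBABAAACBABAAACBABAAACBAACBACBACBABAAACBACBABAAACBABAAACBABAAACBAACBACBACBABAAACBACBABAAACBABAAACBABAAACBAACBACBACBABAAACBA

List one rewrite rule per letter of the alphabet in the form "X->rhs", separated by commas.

  step 0 ⇒ step 1: AAA ⇒ CBA·CBA·CBA
    A ↦ CBA
    B ↦ A  (constrained at step 1)
    C ↦ BAA  (constrained at step 1)

A->CBA, B->A, C->BAA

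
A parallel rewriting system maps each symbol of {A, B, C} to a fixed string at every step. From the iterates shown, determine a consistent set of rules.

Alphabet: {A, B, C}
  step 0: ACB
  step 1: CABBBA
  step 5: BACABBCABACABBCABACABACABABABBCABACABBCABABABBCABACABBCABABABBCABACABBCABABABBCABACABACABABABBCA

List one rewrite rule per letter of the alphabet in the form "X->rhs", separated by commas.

  step 0 ⇒ step 1: ACB ⇒ CA·BB·BA
    A ↦ CA
    B ↦ BA
    C ↦ BB

A->CA, B->BA, C->BB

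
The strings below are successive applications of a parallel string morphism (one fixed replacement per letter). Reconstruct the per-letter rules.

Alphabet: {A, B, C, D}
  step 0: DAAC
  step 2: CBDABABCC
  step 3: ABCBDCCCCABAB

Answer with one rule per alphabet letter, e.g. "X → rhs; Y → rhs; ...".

  step 2 ⇒ step 3: CBDABABCC ⇒ AB·C·BD·C·C·C·C·AB·AB
    A ↦ C
    B ↦ C
    C ↦ AB
    D ↦ BD

A->C, B->C, C->AB, D->BD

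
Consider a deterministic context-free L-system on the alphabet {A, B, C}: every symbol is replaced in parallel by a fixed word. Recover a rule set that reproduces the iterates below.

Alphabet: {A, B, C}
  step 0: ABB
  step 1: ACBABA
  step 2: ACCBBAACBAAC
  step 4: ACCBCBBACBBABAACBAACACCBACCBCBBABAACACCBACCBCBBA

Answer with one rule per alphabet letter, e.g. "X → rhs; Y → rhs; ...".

A->AC, B->BA, C->CB

  step 1 ⇒ step 2: ACBABA ⇒ AC·CB·BA·AC·BA·AC
    A ↦ AC
    B ↦ BA
    C ↦ CB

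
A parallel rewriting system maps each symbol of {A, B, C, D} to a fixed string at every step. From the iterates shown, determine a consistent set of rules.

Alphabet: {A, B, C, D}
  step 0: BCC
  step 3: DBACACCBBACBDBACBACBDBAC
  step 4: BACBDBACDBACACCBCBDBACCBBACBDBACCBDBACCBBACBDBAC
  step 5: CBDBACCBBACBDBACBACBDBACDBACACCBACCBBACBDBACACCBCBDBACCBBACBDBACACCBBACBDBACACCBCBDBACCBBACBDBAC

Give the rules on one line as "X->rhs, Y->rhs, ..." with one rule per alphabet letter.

A->DB, B->CB, C->AC, D->BA

  step 4 ⇒ step 5: BACBDBACDBACACCBCBDBACCBBACBDBACCBDBACCBBACBDBAC ⇒ CB·DB·AC·CB·BA·CB·DB·AC·BA·CB·DB·AC·DB·AC·AC·CB·AC·CB·BA·CB·DB·AC·AC·CB·CB·DB·AC·CB·BA·CB·DB·AC·AC·CB·BA·CB·DB·AC·AC·CB·CB·DB·AC·CB·BA·CB·DB·AC
    A ↦ DB
    B ↦ CB
    C ↦ AC
    D ↦ BA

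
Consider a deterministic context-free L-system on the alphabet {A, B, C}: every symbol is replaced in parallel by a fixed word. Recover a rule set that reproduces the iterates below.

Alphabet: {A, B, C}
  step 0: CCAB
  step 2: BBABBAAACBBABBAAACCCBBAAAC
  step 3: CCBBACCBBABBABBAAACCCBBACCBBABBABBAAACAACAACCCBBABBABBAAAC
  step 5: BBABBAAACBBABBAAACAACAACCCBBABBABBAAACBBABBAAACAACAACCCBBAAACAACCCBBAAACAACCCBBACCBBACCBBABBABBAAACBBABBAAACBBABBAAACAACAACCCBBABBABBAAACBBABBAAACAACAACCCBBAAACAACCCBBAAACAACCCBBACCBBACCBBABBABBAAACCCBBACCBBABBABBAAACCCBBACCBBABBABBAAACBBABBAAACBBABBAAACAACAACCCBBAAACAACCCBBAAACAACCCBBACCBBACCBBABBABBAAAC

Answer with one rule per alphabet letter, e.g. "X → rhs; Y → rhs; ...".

A->BBA, B->C, C->AAC

  step 2 ⇒ step 3: BBABBAAACBBABBAAACCCBBAAAC ⇒ C·C·BBA·C·C·BBA·BBA·BBA·AAC·C·C·BBA·C·C·BBA·BBA·BBA·AAC·AAC·AAC·C·C·BBA·BBA·BBA·AAC
    A ↦ BBA
    B ↦ C
    C ↦ AAC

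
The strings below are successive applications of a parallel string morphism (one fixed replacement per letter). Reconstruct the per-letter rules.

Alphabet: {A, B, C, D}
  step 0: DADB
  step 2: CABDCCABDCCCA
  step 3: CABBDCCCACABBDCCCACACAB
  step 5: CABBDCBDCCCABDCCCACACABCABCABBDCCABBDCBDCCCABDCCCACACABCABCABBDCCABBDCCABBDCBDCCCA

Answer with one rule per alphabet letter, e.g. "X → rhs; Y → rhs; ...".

  step 2 ⇒ step 3: CABDCCABDCCCA ⇒ CA·B·BDC·C·CA·CA·B·BDC·C·CA·CA·CA·B
    A ↦ B
    B ↦ BDC
    C ↦ CA
    D ↦ C

A->B, B->BDC, C->CA, D->C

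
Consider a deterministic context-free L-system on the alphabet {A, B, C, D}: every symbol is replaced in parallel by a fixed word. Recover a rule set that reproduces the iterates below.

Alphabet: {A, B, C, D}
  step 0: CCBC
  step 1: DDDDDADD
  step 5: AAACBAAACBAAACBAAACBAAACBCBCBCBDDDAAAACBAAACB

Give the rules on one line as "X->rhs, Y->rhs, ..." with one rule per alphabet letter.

  step 0 ⇒ step 1: CCBC ⇒ DD·DD·DA·DD
    B ↦ DA
    C ↦ DD
    A ↦ CB  (constrained at step 1)
    D ↦ A  (constrained at step 1)

A->CB, B->DA, C->DD, D->A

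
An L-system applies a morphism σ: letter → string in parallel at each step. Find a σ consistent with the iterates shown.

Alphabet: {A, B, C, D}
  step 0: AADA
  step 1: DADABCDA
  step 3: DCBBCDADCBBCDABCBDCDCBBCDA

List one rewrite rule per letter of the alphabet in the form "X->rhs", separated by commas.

A->DA, B->DC, C->B, D->BC

  step 0 ⇒ step 1: AADA ⇒ DA·DA·BC·DA
    A ↦ DA
    D ↦ BC
    B ↦ DC  (constrained at step 1)
    C ↦ B  (constrained at step 1)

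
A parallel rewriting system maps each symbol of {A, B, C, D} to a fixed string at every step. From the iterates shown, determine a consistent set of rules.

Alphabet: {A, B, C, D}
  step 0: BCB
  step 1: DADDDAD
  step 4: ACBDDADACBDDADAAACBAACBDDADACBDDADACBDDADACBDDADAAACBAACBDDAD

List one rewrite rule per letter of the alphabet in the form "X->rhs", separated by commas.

A->ACB, B->DAD, C->D, D->A

  step 0 ⇒ step 1: BCB ⇒ DAD·D·DAD
    B ↦ DAD
    C ↦ D
    A ↦ ACB  (constrained at step 1)
    D ↦ A  (constrained at step 1)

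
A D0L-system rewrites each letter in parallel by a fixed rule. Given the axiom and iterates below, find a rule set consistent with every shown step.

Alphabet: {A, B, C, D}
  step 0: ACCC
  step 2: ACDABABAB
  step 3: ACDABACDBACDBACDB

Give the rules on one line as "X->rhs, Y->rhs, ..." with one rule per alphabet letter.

A->AC, B->DB, C->D, D->AB

  step 2 ⇒ step 3: ACDABABAB ⇒ AC·D·AB·AC·DB·AC·DB·AC·DB
    A ↦ AC
    B ↦ DB
    C ↦ D
    D ↦ AB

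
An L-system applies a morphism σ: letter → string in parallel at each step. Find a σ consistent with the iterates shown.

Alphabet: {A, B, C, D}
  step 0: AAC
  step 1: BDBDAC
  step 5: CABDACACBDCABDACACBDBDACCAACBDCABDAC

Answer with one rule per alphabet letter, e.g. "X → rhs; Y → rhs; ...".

A->BD, B->C, C->AC, D->A

  step 0 ⇒ step 1: AAC ⇒ BD·BD·AC
    A ↦ BD
    C ↦ AC
    B ↦ C  (constrained at step 1)
    D ↦ A  (constrained at step 1)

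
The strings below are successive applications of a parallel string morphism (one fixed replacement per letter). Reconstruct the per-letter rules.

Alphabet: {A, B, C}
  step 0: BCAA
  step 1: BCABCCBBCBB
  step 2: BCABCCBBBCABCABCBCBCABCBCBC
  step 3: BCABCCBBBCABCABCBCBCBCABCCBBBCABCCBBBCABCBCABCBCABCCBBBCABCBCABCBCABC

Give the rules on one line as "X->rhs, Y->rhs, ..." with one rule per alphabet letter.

A->CBB, B->BC, C->ABC

  step 2 ⇒ step 3: BCABCCBBBCABCABCBCBCABCBCBC ⇒ BC·ABC·CBB·BC·ABC·ABC·BC·BC·BC·ABC·CBB·BC·ABC·CBB·BC·ABC·BC·ABC·BC·ABC·CBB·BC·ABC·BC·ABC·BC·ABC
    A ↦ CBB
    B ↦ BC
    C ↦ ABC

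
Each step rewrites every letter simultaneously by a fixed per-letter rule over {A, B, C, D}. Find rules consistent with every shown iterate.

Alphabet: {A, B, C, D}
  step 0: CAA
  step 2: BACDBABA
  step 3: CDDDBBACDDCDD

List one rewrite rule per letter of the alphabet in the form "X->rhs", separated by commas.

  step 2 ⇒ step 3: BACDBABA ⇒ CD·D·DB·BA·CD·D·CD·D
    A ↦ D
    B ↦ CD
    C ↦ DB
    D ↦ BA

A->D, B->CD, C->DB, D->BA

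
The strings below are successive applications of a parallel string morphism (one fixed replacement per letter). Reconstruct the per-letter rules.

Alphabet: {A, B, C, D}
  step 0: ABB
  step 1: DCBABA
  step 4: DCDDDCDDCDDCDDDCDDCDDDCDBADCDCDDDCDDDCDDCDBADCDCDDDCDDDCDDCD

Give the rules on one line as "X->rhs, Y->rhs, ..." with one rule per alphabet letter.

A->DC, B->BA, C->D, D->DCD

  step 0 ⇒ step 1: ABB ⇒ DC·BA·BA
    A ↦ DC
    B ↦ BA
    C ↦ D  (constrained at step 1)
    D ↦ DCD  (constrained at step 1)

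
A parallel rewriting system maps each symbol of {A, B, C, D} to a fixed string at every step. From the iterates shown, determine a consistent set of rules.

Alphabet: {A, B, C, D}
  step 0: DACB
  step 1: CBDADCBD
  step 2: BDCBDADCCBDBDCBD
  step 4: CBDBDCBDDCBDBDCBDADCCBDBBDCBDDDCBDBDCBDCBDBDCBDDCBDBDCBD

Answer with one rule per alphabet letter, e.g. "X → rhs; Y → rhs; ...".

A->ADC, B->D, C->B, D->CBD

  step 1 ⇒ step 2: CBDADCBD ⇒ B·D·CBD·ADC·CBD·B·D·CBD
    A ↦ ADC
    B ↦ D
    C ↦ B
    D ↦ CBD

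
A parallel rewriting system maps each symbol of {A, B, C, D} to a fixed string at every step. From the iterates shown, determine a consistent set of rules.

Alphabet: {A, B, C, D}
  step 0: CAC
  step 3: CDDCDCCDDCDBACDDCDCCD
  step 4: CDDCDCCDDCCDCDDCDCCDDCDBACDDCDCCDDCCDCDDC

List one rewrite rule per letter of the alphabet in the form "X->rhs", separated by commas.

  step 3 ⇒ step 4: CDDCDCCDDCDBACDDCDCCD ⇒ CD·DC·DC·CD·DC·CD·CD·DC·DC·CD·DC·D·BA·CD·DC·DC·CD·DC·CD·CD·DC
    A ↦ BA
    B ↦ D
    C ↦ CD
    D ↦ DC

A->BA, B->D, C->CD, D->DC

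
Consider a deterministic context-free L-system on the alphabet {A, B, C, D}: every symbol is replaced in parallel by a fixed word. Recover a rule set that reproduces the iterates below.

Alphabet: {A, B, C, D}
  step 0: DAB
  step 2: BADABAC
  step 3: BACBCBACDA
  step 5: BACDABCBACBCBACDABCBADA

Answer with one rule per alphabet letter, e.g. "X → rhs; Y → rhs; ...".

  step 2 ⇒ step 3: BADABAC ⇒ BA·C·B·C·BA·C·DA
    A ↦ C
    B ↦ BA
    C ↦ DA
    D ↦ B

A->C, B->BA, C->DA, D->B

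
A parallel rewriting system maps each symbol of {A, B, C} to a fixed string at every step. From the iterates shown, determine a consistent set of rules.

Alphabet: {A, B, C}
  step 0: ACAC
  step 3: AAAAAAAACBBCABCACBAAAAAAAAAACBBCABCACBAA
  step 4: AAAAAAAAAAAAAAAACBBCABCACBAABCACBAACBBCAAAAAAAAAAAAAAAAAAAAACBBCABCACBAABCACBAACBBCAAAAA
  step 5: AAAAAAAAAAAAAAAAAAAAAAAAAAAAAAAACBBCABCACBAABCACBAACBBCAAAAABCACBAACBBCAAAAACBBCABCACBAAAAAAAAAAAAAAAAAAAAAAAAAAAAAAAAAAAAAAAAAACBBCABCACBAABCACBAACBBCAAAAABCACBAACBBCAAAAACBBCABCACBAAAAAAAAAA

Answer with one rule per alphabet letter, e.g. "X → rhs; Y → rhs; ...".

  step 4 ⇒ step 5: AAAAAAAAAAAAAAAACBBCABCACBAABCACBAACBBCAAAAAAAAAAAAAAAAAAAAACBBCABCACBAABCACBAACBBCAAAAA ⇒ AA·AA·AA·AA·AA·AA·AA·AA·AA·AA·AA·AA·AA·AA·AA·AA·CB·BCA·BCA·CB·AA·BCA·CB·AA·CB·BCA·AA·AA·BCA·CB·AA·CB·BCA·AA·AA·CB·BCA·BCA·CB·AA·AA·AA·AA·AA·AA·AA·AA·AA·AA·AA·AA·AA·AA·AA·AA·AA·AA·AA·AA·AA·CB·BCA·BCA·CB·AA·BCA·CB·AA·CB·BCA·AA·AA·BCA·CB·AA·CB·BCA·AA·AA·CB·BCA·BCA·CB·AA·AA·AA·AA·AA
    A ↦ AA
    B ↦ BCA
    C ↦ CB

A->AA, B->BCA, C->CB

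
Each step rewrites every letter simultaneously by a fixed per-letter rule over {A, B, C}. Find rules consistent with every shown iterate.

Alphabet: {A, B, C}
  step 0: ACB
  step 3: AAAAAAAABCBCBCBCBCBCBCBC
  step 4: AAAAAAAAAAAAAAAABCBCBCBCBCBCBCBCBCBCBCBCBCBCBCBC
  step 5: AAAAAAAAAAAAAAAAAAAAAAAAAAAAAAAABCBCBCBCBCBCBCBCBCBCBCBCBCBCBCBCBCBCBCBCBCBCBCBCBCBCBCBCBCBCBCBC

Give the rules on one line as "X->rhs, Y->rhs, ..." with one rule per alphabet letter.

A->AA, B->BC, C->BC

  step 4 ⇒ step 5: AAAAAAAAAAAAAAAABCBCBCBCBCBCBCBCBCBCBCBCBCBCBCBC ⇒ AA·AA·AA·AA·AA·AA·AA·AA·AA·AA·AA·AA·AA·AA·AA·AA·BC·BC·BC·BC·BC·BC·BC·BC·BC·BC·BC·BC·BC·BC·BC·BC·BC·BC·BC·BC·BC·BC·BC·BC·BC·BC·BC·BC·BC·BC·BC·BC
    A ↦ AA
    B ↦ BC
    C ↦ BC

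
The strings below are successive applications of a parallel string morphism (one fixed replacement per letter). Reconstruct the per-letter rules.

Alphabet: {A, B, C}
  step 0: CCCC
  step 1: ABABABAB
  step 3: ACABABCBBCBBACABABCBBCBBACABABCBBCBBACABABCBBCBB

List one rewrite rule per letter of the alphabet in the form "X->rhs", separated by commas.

  step 0 ⇒ step 1: CCCC ⇒ AB·AB·AB·AB
    C ↦ AB
    A ↦ AC  (constrained at step 1)
    B ↦ CBB  (constrained at step 1)

A->AC, B->CBB, C->AB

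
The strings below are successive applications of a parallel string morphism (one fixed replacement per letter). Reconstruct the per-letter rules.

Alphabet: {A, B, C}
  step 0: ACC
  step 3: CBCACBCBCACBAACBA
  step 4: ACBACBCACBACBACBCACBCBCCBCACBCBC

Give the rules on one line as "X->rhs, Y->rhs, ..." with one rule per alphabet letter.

A->CBC, B->CB, C->A

  step 3 ⇒ step 4: CBCACBCBCACBAACBA ⇒ A·CB·A·CBC·A·CB·A·CB·A·CBC·A·CB·CBC·CBC·A·CB·CBC
    A ↦ CBC
    B ↦ CB
    C ↦ A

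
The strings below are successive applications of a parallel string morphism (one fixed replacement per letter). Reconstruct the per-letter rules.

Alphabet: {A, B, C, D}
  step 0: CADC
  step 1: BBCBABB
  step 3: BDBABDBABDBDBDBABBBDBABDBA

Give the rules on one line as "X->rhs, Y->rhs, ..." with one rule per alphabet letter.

  step 0 ⇒ step 1: CADC ⇒ BB·C·BA·BB
    A ↦ C
    C ↦ BB
    D ↦ BA
    B ↦ BD  (constrained at step 1)

A->C, B->BD, C->BB, D->BA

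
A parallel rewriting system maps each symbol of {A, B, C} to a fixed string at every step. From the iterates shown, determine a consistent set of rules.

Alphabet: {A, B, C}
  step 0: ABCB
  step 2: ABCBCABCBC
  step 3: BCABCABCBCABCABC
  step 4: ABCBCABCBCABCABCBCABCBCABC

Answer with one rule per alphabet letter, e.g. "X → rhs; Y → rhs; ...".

A->BC, B->A, C->BC

  step 3 ⇒ step 4: BCABCABCBCABCABC ⇒ A·BC·BC·A·BC·BC·A·BC·A·BC·BC·A·BC·BC·A·BC
    A ↦ BC
    B ↦ A
    C ↦ BC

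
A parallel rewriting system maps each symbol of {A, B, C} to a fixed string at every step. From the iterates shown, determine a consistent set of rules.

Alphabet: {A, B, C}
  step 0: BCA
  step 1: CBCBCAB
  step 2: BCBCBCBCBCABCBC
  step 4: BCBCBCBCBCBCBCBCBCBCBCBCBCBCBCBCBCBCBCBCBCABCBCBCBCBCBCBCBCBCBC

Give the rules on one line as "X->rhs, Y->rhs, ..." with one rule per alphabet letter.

  step 1 ⇒ step 2: CBCBCAB ⇒ B·CBC·B·CBC·B·CAB·CBC
    A ↦ CAB
    B ↦ CBC
    C ↦ B

A->CAB, B->CBC, C->B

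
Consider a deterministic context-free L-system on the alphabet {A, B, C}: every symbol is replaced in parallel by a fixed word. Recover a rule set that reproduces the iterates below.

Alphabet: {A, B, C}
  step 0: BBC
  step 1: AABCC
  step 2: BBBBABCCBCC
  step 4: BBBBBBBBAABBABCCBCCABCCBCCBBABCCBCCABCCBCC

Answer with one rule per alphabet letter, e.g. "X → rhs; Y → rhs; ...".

  step 1 ⇒ step 2: AABCC ⇒ BB·BB·A·BCC·BCC
    A ↦ BB
    B ↦ A
    C ↦ BCC

A->BB, B->A, C->BCC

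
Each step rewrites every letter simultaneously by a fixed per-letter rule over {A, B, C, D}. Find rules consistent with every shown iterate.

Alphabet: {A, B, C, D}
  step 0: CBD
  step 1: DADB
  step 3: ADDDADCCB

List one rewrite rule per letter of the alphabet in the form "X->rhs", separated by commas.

  step 0 ⇒ step 1: CBD ⇒ D·AD·B
    B ↦ AD
    C ↦ D
    D ↦ B
    A ↦ CC  (constrained at step 1)

A->CC, B->AD, C->D, D->B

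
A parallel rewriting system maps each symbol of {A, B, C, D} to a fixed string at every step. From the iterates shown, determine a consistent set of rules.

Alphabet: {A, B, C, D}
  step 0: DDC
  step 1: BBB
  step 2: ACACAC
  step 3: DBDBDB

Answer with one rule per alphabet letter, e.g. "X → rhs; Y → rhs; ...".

  step 2 ⇒ step 3: ACACAC ⇒ D·B·D·B·D·B
    A ↦ D
    C ↦ B
  step 1 ⇒ step 2: BBB ⇒ AC·AC·AC
    B ↦ AC
  step 0 ⇒ step 1: DDC ⇒ B·B·B
    D ↦ B

A->D, B->AC, C->B, D->B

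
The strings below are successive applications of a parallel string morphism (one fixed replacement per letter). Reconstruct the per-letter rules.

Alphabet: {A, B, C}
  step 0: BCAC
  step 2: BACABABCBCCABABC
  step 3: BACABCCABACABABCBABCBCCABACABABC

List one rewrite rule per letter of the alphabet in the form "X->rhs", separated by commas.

  step 2 ⇒ step 3: BACABABCBCCABABC ⇒ BA·CA·BC·CA·BA·CA·BA·BC·BA·BC·BC·CA·BA·CA·BA·BC
    A ↦ CA
    B ↦ BA
    C ↦ BC

A->CA, B->BA, C->BC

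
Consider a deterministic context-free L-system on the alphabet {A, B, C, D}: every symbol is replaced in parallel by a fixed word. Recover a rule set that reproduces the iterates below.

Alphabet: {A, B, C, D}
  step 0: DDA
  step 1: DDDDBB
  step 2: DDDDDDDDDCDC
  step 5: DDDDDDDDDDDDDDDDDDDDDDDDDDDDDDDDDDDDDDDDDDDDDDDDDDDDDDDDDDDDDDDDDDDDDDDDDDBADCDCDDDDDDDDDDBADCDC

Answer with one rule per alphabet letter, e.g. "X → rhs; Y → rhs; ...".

A->BB, B->DC, C->BA, D->DD

  step 1 ⇒ step 2: DDDDBB ⇒ DD·DD·DD·DD·DC·DC
    B ↦ DC
    D ↦ DD
  step 0 ⇒ step 1: DDA ⇒ DD·DD·BB
    A ↦ BB
    C ↦ BA  (constrained at step 2)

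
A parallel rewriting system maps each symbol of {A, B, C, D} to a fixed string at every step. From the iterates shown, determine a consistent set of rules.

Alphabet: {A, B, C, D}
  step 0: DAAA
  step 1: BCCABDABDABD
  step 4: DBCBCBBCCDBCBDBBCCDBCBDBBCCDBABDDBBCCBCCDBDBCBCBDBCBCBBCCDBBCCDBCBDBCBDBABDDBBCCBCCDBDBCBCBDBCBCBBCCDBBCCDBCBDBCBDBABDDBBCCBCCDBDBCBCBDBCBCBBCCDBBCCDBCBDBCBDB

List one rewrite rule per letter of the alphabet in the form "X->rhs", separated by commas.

  step 0 ⇒ step 1: DAAA ⇒ BCC·ABD·ABD·ABD
    A ↦ ABD
    D ↦ BCC
    B ↦ DB  (constrained at step 1)
    C ↦ CB  (constrained at step 1)

A->ABD, B->DB, C->CB, D->BCC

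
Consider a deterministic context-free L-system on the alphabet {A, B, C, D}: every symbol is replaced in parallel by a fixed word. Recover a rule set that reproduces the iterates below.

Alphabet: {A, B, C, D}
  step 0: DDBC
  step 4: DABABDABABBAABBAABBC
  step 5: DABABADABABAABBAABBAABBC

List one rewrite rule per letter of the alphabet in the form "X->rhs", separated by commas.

  step 4 ⇒ step 5: DABABDABABBAABBAABBC ⇒ DA·B·A·B·A·DA·B·A·B·A·A·B·B·A·A·B·B·A·A·BBC
    A ↦ B
    B ↦ A
    C ↦ BBC
    D ↦ DA

A->B, B->A, C->BBC, D->DA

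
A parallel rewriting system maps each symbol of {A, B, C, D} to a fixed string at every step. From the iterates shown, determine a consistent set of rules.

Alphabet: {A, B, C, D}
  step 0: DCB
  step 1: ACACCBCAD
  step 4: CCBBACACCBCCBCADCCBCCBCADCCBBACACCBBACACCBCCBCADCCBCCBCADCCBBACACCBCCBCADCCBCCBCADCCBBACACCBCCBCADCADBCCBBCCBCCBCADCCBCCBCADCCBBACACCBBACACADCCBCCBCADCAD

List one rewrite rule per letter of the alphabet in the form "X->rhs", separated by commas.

  step 0 ⇒ step 1: DCB ⇒ ACA·CCB·CAD
    B ↦ CAD
    C ↦ CCB
    D ↦ ACA
    A ↦ B  (constrained at step 1)

A->B, B->CAD, C->CCB, D->ACA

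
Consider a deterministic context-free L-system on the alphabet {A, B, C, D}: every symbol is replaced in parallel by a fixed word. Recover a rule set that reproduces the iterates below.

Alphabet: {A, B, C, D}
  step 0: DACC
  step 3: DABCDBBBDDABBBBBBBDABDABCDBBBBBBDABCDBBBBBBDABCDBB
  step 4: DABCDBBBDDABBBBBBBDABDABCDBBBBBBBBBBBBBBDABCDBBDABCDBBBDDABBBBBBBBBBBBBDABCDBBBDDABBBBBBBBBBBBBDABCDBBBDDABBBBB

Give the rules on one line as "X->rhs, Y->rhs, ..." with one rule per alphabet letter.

A->CD, B->BB, C->BD, D->DAB

  step 3 ⇒ step 4: DABCDBBBDDABBBBBBBDABDABCDBBBBBBDABCDBBBBBBDABCDBB ⇒ DAB·CD·BB·BD·DAB·BB·BB·BB·DAB·DAB·CD·BB·BB·BB·BB·BB·BB·BB·DAB·CD·BB·DAB·CD·BB·BD·DAB·BB·BB·BB·BB·BB·BB·DAB·CD·BB·BD·DAB·BB·BB·BB·BB·BB·BB·DAB·CD·BB·BD·DAB·BB·BB
    A ↦ CD
    B ↦ BB
    C ↦ BD
    D ↦ DAB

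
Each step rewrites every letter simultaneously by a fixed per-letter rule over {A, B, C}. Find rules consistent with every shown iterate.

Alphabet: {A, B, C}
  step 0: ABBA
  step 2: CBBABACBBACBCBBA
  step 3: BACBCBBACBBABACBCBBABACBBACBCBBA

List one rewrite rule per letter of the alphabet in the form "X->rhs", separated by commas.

  step 2 ⇒ step 3: CBBABACBBACBCBBA ⇒ BA·CB·CB·BA·CB·BA·BA·CB·CB·BA·BA·CB·BA·CB·CB·BA
    A ↦ BA
    B ↦ CB
    C ↦ BA

A->BA, B->CB, C->BA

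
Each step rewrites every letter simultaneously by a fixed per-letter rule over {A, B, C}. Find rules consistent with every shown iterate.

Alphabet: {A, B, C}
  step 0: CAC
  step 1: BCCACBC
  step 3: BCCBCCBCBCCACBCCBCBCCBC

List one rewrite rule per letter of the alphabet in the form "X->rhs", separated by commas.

A->CAC, B->C, C->BC

  step 0 ⇒ step 1: CAC ⇒ BC·CAC·BC
    A ↦ CAC
    C ↦ BC
    B ↦ C  (constrained at step 1)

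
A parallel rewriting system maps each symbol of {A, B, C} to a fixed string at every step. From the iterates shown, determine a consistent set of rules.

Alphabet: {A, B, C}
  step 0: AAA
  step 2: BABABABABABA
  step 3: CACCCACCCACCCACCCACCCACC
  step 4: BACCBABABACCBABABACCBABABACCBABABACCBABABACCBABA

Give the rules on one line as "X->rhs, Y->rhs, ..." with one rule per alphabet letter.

A->CC, B->CA, C->BA

  step 3 ⇒ step 4: CACCCACCCACCCACCCACCCACC ⇒ BA·CC·BA·BA·BA·CC·BA·BA·BA·CC·BA·BA·BA·CC·BA·BA·BA·CC·BA·BA·BA·CC·BA·BA
    A ↦ CC
    C ↦ BA
  step 2 ⇒ step 3: BABABABABABA ⇒ CA·CC·CA·CC·CA·CC·CA·CC·CA·CC·CA·CC
    B ↦ CA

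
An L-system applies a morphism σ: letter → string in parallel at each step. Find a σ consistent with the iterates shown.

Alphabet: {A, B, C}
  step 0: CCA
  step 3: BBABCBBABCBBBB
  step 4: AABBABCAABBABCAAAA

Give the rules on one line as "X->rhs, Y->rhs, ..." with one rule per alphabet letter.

A->BB, B->A, C->BC

  step 3 ⇒ step 4: BBABCBBABCBBBB ⇒ A·A·BB·A·BC·A·A·BB·A·BC·A·A·A·A
    A ↦ BB
    B ↦ A
    C ↦ BC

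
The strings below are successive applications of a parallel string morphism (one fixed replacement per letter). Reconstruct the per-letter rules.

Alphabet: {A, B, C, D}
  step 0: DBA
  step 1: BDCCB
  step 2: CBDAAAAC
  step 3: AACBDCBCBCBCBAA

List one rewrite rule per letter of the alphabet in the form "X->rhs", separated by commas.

A->CB, B->C, C->AA, D->BD

  step 2 ⇒ step 3: CBDAAAAC ⇒ AA·C·BD·CB·CB·CB·CB·AA
    A ↦ CB
    B ↦ C
    C ↦ AA
    D ↦ BD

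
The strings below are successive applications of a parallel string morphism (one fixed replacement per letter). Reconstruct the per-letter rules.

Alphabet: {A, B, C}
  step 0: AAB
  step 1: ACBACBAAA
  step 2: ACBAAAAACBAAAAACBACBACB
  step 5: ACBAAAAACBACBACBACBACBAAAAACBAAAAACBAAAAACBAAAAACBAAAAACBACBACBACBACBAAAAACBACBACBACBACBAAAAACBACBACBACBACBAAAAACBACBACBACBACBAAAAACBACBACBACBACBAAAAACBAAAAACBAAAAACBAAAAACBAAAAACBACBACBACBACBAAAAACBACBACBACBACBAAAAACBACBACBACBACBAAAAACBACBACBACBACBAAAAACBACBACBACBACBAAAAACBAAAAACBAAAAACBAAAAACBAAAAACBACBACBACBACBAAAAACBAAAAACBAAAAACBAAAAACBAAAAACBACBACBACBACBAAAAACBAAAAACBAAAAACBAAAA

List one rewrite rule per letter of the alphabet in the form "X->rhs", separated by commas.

  step 1 ⇒ step 2: ACBACBAAA ⇒ ACB·A·AAA·ACB·A·AAA·ACB·ACB·ACB
    A ↦ ACB
    B ↦ AAA
    C ↦ A

A->ACB, B->AAA, C->A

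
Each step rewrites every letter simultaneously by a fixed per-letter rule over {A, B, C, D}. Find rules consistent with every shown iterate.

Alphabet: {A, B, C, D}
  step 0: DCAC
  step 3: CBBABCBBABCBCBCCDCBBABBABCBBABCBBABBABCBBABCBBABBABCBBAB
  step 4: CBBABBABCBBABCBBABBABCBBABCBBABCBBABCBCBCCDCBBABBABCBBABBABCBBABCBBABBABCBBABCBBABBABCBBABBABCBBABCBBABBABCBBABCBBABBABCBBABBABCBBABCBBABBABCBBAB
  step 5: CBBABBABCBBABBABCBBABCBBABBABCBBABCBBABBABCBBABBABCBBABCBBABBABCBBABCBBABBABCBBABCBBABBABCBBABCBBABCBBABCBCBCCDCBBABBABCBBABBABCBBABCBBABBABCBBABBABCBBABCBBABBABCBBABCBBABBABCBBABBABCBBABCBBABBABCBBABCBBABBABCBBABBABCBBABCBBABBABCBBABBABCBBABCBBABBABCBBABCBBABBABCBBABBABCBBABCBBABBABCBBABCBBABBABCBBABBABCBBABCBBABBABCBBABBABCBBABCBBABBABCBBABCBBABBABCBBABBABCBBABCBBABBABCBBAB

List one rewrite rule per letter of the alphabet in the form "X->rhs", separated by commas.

  step 4 ⇒ step 5: CBBABBABCBBABCBBABBABCBBABCBBABCBBABCBCBCCDCBBABBABCBBABBABCBBABCBBABBABCBBABCBBABBABCBBABBABCBBABCBBABBABCBBABCBBABBABCBBABBABCBBABCBBABBABCBBAB ⇒ CB·BAB·BAB·CB·BAB·BAB·CB·BAB·CB·BAB·BAB·CB·BAB·CB·BAB·BAB·CB·BAB·BAB·CB·BAB·CB·BAB·BAB·CB·BAB·CB·BAB·BAB·CB·BAB·CB·BAB·BAB·CB·BAB·CB·BAB·CB·BAB·CB·CB·CCD·CB·BAB·BAB·CB·BAB·BAB·CB·BAB·CB·BAB·BAB·CB·BAB·BAB·CB·BAB·CB·BAB·BAB·CB·BAB·CB·BAB·BAB·CB·BAB·BAB·CB·BAB·CB·BAB·BAB·CB·BAB·CB·BAB·BAB·CB·BAB·BAB·CB·BAB·CB·BAB·BAB·CB·BAB·BAB·CB·BAB·CB·BAB·BAB·CB·BAB·CB·BAB·BAB·CB·BAB·BAB·CB·BAB·CB·BAB·BAB·CB·BAB·CB·BAB·BAB·CB·BAB·BAB·CB·BAB·CB·BAB·BAB·CB·BAB·BAB·CB·BAB·CB·BAB·BAB·CB·BAB·CB·BAB·BAB·CB·BAB·BAB·CB·BAB·CB·BAB·BAB·CB·BAB
    A ↦ CB
    B ↦ BAB
    C ↦ CB
    D ↦ CCD

A->CB, B->BAB, C->CB, D->CCD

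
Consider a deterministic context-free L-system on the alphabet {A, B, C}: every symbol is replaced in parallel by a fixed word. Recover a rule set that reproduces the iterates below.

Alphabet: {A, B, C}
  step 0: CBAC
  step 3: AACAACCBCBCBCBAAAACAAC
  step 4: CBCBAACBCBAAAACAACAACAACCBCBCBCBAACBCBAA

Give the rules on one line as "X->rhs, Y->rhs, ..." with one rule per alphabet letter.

A->CB, B->C, C->AA

  step 3 ⇒ step 4: AACAACCBCBCBCBAAAACAAC ⇒ CB·CB·AA·CB·CB·AA·AA·C·AA·C·AA·C·AA·C·CB·CB·CB·CB·AA·CB·CB·AA
    A ↦ CB
    B ↦ C
    C ↦ AA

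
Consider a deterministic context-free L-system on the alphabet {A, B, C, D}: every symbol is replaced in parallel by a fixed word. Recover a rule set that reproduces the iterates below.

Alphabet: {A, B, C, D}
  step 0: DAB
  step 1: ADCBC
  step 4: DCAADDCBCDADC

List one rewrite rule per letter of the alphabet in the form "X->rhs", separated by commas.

  step 0 ⇒ step 1: DAB ⇒ A·DC·BC
    A ↦ DC
    B ↦ BC
    D ↦ A
    C ↦ D  (constrained at step 1)

A->DC, B->BC, C->D, D->A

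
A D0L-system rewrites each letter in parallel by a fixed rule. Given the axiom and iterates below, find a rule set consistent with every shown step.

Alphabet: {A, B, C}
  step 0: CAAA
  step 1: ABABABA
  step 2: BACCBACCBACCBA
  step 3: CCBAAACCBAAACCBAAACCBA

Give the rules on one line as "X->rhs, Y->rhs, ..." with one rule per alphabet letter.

A->BA, B->CC, C->A

  step 2 ⇒ step 3: BACCBACCBACCBA ⇒ CC·BA·A·A·CC·BA·A·A·CC·BA·A·A·CC·BA
    A ↦ BA
    B ↦ CC
    C ↦ A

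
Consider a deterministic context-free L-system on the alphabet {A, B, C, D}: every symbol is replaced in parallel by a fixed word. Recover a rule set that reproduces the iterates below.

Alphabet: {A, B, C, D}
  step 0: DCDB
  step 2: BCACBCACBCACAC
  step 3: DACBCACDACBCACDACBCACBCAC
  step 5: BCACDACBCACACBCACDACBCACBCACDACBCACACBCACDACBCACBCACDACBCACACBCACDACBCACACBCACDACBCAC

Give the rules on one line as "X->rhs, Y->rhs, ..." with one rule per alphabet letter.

A->BC, B->D, C->AC, D->AC

  step 2 ⇒ step 3: BCACBCACBCACAC ⇒ D·AC·BC·AC·D·AC·BC·AC·D·AC·BC·AC·BC·AC
    A ↦ BC
    B ↦ D
    C ↦ AC
    D ↦ AC  (constrained at step 0)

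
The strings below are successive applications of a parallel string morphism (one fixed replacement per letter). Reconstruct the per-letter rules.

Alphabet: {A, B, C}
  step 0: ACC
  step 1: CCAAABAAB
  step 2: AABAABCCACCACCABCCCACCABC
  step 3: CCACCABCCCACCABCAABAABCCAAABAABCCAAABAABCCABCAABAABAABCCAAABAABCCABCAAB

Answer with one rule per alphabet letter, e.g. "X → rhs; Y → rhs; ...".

A->CCA, B->BC, C->AAB

  step 2 ⇒ step 3: AABAABCCACCACCABCCCACCABC ⇒ CCA·CCA·BC·CCA·CCA·BC·AAB·AAB·CCA·AAB·AAB·CCA·AAB·AAB·CCA·BC·AAB·AAB·AAB·CCA·AAB·AAB·CCA·BC·AAB
    A ↦ CCA
    B ↦ BC
    C ↦ AAB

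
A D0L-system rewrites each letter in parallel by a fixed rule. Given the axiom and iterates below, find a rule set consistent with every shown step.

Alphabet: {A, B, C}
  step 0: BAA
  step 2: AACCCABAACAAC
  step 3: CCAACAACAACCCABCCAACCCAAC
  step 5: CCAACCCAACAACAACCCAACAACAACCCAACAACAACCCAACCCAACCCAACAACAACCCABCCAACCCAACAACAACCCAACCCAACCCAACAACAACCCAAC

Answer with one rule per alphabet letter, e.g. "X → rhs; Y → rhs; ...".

A->C, B->CAB, C->AAC

  step 2 ⇒ step 3: AACCCABAACAAC ⇒ C·C·AAC·AAC·AAC·C·CAB·C·C·AAC·C·C·AAC
    A ↦ C
    B ↦ CAB
    C ↦ AAC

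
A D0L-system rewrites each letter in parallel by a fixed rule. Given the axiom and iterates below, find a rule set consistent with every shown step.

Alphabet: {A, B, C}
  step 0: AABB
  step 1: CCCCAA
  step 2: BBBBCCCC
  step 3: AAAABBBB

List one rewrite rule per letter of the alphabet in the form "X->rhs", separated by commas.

A->CC, B->A, C->B

  step 2 ⇒ step 3: BBBBCCCC ⇒ A·A·A·A·B·B·B·B
    B ↦ A
    C ↦ B
  step 0 ⇒ step 1: AABB ⇒ CC·CC·A·A
    A ↦ CC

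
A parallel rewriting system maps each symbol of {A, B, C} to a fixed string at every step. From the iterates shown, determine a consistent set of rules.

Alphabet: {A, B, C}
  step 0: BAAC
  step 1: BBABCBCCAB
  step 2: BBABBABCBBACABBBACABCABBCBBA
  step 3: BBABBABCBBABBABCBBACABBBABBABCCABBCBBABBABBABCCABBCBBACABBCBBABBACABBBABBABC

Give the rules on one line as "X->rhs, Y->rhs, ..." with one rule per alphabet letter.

A->BC, B->BBA, C->CAB

  step 2 ⇒ step 3: BBABBABCBBACABBBACABCABBCBBA ⇒ BBA·BBA·BC·BBA·BBA·BC·BBA·CAB·BBA·BBA·BC·CAB·BC·BBA·BBA·BBA·BC·CAB·BC·BBA·CAB·BC·BBA·BBA·CAB·BBA·BBA·BC
    A ↦ BC
    B ↦ BBA
    C ↦ CAB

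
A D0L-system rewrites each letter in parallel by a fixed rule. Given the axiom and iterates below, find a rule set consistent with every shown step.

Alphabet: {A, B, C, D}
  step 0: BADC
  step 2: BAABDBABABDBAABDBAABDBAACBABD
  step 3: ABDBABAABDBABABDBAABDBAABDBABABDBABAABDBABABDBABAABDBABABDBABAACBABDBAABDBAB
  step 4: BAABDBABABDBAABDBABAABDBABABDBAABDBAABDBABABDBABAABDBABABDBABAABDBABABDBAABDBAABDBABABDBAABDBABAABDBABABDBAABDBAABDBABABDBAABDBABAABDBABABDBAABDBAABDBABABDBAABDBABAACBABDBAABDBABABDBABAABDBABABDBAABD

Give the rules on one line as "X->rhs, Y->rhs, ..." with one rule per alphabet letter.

A->BA, B->ABD, C->ACB, D->BAB

  step 3 ⇒ step 4: ABDBABAABDBABABDBAABDBAABDBABABDBABAABDBABABDBABAABDBABABDBABAACBABDBAABDBAB ⇒ BA·ABD·BAB·ABD·BA·ABD·BA·BA·ABD·BAB·ABD·BA·ABD·BA·ABD·BAB·ABD·BA·BA·ABD·BAB·ABD·BA·BA·ABD·BAB·ABD·BA·ABD·BA·ABD·BAB·ABD·BA·ABD·BA·BA·ABD·BAB·ABD·BA·ABD·BA·ABD·BAB·ABD·BA·ABD·BA·BA·ABD·BAB·ABD·BA·ABD·BA·ABD·BAB·ABD·BA·ABD·BA·BA·ACB·ABD·BA·ABD·BAB·ABD·BA·BA·ABD·BAB·ABD·BA·ABD
    A ↦ BA
    B ↦ ABD
    C ↦ ACB
    D ↦ BAB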